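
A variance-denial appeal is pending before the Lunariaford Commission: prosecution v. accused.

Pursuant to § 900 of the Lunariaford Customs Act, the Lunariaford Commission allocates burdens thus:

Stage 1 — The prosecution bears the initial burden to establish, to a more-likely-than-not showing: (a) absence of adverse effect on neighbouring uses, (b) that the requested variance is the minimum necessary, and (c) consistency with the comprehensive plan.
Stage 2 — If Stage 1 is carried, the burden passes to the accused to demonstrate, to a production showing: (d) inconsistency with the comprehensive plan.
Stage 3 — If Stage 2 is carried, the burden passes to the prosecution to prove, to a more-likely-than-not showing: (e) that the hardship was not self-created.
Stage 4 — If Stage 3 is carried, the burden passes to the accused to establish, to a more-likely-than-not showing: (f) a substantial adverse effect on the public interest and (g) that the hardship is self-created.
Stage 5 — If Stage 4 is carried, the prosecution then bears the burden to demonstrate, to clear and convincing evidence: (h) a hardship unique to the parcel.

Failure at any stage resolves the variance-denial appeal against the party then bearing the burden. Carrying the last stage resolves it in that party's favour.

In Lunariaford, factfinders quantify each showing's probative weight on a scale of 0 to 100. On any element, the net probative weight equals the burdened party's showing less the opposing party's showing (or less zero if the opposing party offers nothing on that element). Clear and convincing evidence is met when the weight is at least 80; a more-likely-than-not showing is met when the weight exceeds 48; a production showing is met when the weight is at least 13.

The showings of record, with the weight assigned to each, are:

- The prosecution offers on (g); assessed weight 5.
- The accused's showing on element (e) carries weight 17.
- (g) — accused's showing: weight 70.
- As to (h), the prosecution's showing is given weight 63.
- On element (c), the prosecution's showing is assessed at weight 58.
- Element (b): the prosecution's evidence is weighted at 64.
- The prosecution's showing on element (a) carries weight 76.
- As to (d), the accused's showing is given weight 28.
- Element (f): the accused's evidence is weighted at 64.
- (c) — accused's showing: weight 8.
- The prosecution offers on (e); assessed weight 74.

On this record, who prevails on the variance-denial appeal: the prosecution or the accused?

Stage 1 — burden on prosecution; standard: a more-likely-than-not showing (weight exceeds 48).
    (a): 76 > 48 [met]
    (b): 64 > 48 [met]
    (c): 58 − 8 = 50 > 48 [met]
  The prosecution carries Stage 1; the accused now bears the burden.
Stage 2 — burden on accused; standard: a production showing (weight is at least 13).
    (d): 28 ≥ 13 [met]
  The accused carries Stage 2; the prosecution now bears the burden.
Stage 3 — burden on prosecution; standard: a more-likely-than-not showing (weight exceeds 48).
    (e): 74 − 17 = 57 > 48 [met]
  Stage 3 carried; the burden shifts to the accused.
Stage 4 — burden on accused; standard: a more-likely-than-not showing (weight exceeds 48).
    (f): 64 > 48 [met]
    (g): 70 − 5 = 65 > 48 [met]
  All elements met. The burden passes to the prosecution.
Stage 5 — burden on prosecution; standard: clear and convincing evidence (weight is at least 80).
    (h): 63 < 80 [not met]
  The prosecution does not carry Stage 5.
The analysis ends at Stage 5; the accused prevails.

accused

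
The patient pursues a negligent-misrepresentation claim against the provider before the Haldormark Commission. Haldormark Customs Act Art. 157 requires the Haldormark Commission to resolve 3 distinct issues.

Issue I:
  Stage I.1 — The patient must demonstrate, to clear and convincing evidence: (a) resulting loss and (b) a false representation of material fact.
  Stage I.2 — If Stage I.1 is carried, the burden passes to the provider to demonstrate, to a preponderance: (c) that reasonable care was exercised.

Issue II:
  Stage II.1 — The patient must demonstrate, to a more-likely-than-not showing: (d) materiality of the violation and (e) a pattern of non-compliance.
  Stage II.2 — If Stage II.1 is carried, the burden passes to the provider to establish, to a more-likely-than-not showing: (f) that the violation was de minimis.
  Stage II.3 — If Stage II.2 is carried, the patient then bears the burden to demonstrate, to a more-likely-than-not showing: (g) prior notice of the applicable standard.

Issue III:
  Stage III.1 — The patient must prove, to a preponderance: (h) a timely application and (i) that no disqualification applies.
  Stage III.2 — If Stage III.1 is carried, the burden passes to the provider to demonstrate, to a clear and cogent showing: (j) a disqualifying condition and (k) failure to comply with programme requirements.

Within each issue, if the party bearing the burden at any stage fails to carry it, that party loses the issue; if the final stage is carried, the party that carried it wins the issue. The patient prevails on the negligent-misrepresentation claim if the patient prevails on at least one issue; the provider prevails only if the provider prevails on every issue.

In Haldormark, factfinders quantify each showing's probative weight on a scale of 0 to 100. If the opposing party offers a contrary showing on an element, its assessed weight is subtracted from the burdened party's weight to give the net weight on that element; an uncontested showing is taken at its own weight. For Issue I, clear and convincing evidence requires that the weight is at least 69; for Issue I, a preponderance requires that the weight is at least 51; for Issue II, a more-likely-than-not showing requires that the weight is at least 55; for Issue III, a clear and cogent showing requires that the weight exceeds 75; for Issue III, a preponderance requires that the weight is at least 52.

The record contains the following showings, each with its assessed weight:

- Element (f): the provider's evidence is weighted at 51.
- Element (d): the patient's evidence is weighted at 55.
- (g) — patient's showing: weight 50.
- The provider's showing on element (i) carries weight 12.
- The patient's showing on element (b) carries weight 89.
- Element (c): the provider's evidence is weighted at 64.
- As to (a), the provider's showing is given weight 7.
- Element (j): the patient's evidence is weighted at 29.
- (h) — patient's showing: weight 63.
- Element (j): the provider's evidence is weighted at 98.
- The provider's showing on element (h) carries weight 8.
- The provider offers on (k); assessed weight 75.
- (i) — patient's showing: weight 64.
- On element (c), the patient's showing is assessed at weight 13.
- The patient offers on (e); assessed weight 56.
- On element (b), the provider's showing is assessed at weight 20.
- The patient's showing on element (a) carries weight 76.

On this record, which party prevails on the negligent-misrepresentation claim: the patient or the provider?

patient

— Issue I —
Stage I.1 — burden on patient; standard: clear and convincing evidence (weight is at least 69).
    (a): 76 − 7 = 69 ≥ 69 [met]
    (b): 89 − 20 = 69 ≥ 69 [met]
  Stage I.1 carried; the burden shifts to the provider.
Stage I.2 — burden on provider; standard: a preponderance (weight is at least 51).
    (c): 64 − 13 = 51 ≥ 51 [met]
  All elements met at the final stage.
With every stage satisfied, the provider prevails on this issue.
— Issue II —
At Stage II.1 the patient must meet a more-likely-than-not showing (weight is at least 55): on (d) the weight is 55, which does reach 55, so (d) meets the standard; on (e) the weight is 56, which does reach 55, so (e) meets the standard.
  Stage II.1 carried; the burden shifts to the provider.
At Stage II.2 the provider must meet a more-likely-than-not showing (weight is at least 55): on (f) the weight is 51, < 55, so (f) does not meet the standard.
  The provider does not carry Stage II.2.
The patient prevails on this issue.
— Issue III —
Stage III.1 (patient, a preponderance, weight is at least 52): (h) net 63−8=55 ≥ 52 — meets; (i) net 64−12=52 ≥ 52 — meets.
  Stage III.1 carried; the burden shifts to the provider.
Stage III.2 (provider, a clear and cogent showing, weight exceeds 75): (j) net 98−29=69 ≤ 75 — fails; (k) 75 ≤ 75 — fails.
  Stage III.2 not carried; the provider fails its burden.
So the patient prevails on this issue.
Per-issue: Issue I → provider; Issue II → patient; Issue III → patient. The patient must prevail on at least one issue; overall, the patient prevails.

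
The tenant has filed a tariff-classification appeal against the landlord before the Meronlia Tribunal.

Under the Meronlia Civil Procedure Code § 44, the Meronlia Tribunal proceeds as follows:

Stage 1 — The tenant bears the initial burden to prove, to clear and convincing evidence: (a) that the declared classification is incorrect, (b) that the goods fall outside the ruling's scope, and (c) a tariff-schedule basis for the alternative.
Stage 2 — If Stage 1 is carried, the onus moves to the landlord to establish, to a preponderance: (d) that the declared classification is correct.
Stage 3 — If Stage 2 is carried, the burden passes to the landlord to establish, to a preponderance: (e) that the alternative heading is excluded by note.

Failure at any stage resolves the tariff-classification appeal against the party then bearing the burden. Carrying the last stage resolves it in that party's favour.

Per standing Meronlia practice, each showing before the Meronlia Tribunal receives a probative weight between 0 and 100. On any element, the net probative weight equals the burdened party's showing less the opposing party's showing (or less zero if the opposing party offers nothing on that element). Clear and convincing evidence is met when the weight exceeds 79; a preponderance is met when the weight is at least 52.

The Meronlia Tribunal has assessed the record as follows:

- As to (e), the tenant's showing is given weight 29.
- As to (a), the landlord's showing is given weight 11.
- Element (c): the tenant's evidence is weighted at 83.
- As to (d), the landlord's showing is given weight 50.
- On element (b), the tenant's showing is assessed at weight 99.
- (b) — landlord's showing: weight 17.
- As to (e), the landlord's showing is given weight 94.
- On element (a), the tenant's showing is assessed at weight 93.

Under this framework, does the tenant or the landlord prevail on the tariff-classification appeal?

tenant

Stage 1 — burden on tenant; standard: clear and convincing evidence (weight exceeds 79).
    (a): 93 − 11 = 82 > 79 [met]
    (b): 99 − 17 = 82 > 79 [met]
    (c): 83 > 79 [met]
  All elements met. The burden passes to the landlord.
Stage 2 — burden on landlord; standard: a preponderance (weight is at least 52).
    (d): 50 < 52 [not met]
  Stage 2 not carried; the landlord fails its burden.
So the tenant prevails.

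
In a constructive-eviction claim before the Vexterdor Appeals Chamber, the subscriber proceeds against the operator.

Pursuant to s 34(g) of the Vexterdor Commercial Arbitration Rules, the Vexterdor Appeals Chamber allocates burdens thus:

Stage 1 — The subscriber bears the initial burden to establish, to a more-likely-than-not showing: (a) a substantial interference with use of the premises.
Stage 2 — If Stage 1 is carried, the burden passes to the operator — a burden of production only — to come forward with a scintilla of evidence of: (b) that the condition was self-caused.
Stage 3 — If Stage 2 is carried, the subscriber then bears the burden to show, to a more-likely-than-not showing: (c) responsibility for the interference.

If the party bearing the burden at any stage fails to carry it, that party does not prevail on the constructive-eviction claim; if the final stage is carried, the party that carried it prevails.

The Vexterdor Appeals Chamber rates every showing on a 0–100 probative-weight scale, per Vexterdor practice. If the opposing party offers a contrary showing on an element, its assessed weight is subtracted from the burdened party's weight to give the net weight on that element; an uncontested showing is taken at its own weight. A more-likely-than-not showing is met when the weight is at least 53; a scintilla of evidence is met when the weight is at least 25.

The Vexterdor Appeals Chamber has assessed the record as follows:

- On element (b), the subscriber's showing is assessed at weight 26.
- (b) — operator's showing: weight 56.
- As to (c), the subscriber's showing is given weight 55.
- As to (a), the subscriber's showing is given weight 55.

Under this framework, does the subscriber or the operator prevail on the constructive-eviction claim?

subscriber

At Stage 1 the subscriber must meet a more-likely-than-not showing (weight is at least 53): on (a) the weight is 55, which does reach 53, so (a) meets the standard.
  All elements met. The burden passes to the operator.
At Stage 2 the operator must meet a scintilla of evidence (weight is at least 25): on (b) the weight is 56 less the opposing 26 gives net 30, which does reach 25, so (b) meets the standard.
  Stage 2 is satisfied; the onus moves to the subscriber.
At Stage 3 the subscriber must meet a more-likely-than-not showing (weight is at least 53): on (c) the weight is 55, which does reach 53, so (c) meets the standard.
  All elements met at the final stage.
Every stage carried; the subscriber prevails.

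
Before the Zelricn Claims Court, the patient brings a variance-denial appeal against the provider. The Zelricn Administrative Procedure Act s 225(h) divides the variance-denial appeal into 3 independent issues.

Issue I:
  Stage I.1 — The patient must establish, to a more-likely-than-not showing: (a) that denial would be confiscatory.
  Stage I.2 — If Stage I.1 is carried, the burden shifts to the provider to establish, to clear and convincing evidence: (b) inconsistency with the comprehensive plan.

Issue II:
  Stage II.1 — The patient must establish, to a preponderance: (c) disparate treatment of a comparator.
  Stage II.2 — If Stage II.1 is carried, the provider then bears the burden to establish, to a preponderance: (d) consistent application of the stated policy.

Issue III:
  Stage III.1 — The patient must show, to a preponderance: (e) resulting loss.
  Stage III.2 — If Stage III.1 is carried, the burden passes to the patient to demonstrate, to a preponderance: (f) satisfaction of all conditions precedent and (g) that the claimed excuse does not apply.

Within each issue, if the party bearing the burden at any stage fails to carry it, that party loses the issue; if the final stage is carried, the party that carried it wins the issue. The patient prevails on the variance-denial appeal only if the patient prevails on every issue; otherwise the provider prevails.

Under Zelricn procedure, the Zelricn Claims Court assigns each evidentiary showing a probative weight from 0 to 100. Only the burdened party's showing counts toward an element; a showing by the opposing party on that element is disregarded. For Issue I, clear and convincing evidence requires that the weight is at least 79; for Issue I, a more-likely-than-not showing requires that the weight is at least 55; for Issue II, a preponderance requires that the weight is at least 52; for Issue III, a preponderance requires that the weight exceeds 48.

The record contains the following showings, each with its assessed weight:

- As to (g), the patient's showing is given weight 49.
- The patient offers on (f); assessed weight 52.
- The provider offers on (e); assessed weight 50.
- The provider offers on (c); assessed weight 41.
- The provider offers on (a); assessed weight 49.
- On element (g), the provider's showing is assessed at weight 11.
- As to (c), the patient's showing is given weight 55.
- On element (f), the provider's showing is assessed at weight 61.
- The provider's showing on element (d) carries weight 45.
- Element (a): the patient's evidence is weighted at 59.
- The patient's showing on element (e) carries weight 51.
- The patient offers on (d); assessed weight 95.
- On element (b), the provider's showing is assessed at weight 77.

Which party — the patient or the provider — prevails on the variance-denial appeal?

patient

— Issue I —
Stage I.1 — burden on patient; standard: a more-likely-than-not showing (weight is at least 55).
    (a): 59 (provider's 49 disregarded) ≥ 55 [met]
  Stage I.1 is satisfied; the onus moves to the provider.
Stage I.2 — burden on provider; standard: clear and convincing evidence (weight is at least 79).
    (b): 77 < 79 [not met]
  The provider does not carry Stage I.2.
So the patient prevails on this issue.
— Issue II —
Stage II.1 — burden on patient; standard: a preponderance (weight is at least 52).
    (c): 55 (provider's 41 disregarded) ≥ 52 [met]
  The patient carries Stage II.1; the provider now bears the burden.
Stage II.2 — burden on provider; standard: a preponderance (weight is at least 52).
    (d): 45 (patient's 95 disregarded) < 52 [not met]
  Stage II.2 not carried; the provider fails its burden.
The analysis ends at Stage II.2; the patient prevails on this issue.
— Issue III —
Stage III.1 — burden on patient; standard: a preponderance (weight exceeds 48).
    (e): 51 (provider's 50 disregarded) > 48 [met]
  All elements met. The patient retains the burden for Stage III.2.
Stage III.2 — burden on patient; standard: a preponderance (weight exceeds 48).
    (f): 52 (provider's 61 disregarded) > 48 [met]
    (g): 49 (provider's 11 disregarded) > 48 [met]
  All elements met at the final stage.
All stages carried — the patient prevails on this issue.
Per-issue: Issue I → patient; Issue II → patient; Issue III → patient. The patient must prevail on every issue; overall, the patient prevails.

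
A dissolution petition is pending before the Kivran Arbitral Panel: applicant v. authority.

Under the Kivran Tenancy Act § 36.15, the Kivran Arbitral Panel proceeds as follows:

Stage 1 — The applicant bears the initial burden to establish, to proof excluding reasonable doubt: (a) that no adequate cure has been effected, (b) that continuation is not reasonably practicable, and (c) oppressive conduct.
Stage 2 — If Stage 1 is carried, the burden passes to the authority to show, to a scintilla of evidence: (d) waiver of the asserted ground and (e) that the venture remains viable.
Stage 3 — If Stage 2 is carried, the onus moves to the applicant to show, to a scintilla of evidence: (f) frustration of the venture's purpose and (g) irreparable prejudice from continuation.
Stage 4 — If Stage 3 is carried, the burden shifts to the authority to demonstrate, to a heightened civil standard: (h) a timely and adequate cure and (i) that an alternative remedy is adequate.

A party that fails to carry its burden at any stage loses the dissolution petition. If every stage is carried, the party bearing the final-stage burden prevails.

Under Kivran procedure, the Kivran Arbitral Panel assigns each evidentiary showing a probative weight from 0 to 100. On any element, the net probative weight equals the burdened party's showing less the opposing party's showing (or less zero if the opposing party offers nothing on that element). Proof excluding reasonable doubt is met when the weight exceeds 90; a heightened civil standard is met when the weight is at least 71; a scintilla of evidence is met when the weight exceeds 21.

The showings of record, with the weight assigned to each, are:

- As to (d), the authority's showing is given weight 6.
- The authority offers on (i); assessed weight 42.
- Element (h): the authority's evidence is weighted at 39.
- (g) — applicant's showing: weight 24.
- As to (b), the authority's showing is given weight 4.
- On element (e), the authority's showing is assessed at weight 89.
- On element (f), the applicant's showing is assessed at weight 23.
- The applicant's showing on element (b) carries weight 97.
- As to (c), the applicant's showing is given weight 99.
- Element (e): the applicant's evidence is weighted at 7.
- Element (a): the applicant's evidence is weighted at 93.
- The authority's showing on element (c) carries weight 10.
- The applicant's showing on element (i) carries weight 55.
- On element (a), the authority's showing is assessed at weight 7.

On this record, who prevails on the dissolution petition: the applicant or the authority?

At Stage 1 the applicant must meet proof excluding reasonable doubt (weight exceeds 90): on (a) the weight is 93 less the opposing 7 gives net 86, which does not exceed 90, so (a) does not meet the standard; on (b) the weight is 97 less the opposing 4 gives net 93, > 90, so (b) meets the standard; on (c) the weight is 99 less the opposing 10 gives net 89, which does not exceed 90, so (c) does not meet the standard.
  The applicant does not carry Stage 1.
The authority prevails.

authority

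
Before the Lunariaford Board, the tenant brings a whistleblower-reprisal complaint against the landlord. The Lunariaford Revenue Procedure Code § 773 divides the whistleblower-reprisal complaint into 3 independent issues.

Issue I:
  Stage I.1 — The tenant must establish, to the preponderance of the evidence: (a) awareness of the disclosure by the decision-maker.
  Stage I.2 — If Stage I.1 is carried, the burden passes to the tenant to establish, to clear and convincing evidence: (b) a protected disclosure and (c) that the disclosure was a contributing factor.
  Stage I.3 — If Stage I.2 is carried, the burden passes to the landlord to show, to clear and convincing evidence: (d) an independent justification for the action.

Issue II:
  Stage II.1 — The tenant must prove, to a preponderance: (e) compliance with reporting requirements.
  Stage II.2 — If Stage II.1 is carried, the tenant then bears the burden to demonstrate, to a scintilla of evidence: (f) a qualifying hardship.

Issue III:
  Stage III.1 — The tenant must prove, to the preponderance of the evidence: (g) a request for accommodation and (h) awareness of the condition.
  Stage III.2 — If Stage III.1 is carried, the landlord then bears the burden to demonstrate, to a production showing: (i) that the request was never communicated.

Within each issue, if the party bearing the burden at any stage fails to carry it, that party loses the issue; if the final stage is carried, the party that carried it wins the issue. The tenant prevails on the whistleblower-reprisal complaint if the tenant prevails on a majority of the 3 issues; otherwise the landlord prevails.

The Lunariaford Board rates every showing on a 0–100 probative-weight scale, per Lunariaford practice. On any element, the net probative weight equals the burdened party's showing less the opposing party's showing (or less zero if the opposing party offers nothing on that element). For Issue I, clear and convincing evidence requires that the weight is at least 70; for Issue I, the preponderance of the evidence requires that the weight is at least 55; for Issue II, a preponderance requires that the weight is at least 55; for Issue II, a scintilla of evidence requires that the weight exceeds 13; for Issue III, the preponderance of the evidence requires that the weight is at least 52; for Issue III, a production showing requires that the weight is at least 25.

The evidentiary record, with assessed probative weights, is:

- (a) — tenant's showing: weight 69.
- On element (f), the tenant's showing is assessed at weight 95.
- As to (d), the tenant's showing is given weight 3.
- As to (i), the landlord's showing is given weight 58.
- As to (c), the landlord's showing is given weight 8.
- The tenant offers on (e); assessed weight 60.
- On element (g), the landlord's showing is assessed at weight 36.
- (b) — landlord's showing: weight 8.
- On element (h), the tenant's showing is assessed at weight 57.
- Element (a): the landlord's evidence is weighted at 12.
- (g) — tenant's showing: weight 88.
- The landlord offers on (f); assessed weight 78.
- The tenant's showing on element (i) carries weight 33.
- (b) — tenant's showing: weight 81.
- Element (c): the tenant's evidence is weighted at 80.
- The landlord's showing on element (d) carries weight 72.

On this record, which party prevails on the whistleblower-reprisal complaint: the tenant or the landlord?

tenant

— Issue I —
Stage I.1 (tenant, the preponderance of the evidence, weight is at least 55): (a) net 69−12=57 ≥ 55 — meets.
  Stage I.1 is satisfied; the tenant continues to bear the burden.
Stage I.2 (tenant, clear and convincing evidence, weight is at least 70): (b) net 81−8=73 ≥ 70 — meets; (c) net 80−8=72 ≥ 70 — meets.
  Stage I.2 carried; the burden shifts to the landlord.
Stage I.3 (landlord, clear and convincing evidence, weight is at least 70): (d) net 72−3=69 < 70 — fails.
  Stage I.3 not carried; the landlord fails its burden.
The analysis ends at Stage I.3; the tenant prevails on this issue.
— Issue II —
At Stage II.1 the tenant must meet a preponderance (weight is at least 55): on (e) the weight is 60, ≥ 55, so (e) meets the standard.
  All elements met. The tenant retains the burden for Stage II.2.
At Stage II.2 the tenant must meet a scintilla of evidence (weight exceeds 13): on (f) the weight is 95 less the opposing 78 gives net 17, > 13, so (f) meets the standard.
  Stage II.2 carried; the final stage is satisfied.
Every stage carried; the tenant prevails on this issue.
— Issue III —
Stage III.1 — burden on tenant; standard: the preponderance of the evidence (weight is at least 52).
    (g): 88 − 36 = 52 ≥ 52 [met]
    (h): 57 ≥ 52 [met]
  The tenant carries Stage III.1; the landlord now bears the burden.
Stage III.2 — burden on landlord; standard: a production showing (weight is at least 25).
    (i): 58 − 33 = 25 ≥ 25 [met]
  All elements met at the final stage.
With every stage satisfied, the landlord prevails on this issue.
Per-issue: Issue I → tenant; Issue II → tenant; Issue III → landlord. The tenant must prevail on a majority of issues; overall, the tenant prevails.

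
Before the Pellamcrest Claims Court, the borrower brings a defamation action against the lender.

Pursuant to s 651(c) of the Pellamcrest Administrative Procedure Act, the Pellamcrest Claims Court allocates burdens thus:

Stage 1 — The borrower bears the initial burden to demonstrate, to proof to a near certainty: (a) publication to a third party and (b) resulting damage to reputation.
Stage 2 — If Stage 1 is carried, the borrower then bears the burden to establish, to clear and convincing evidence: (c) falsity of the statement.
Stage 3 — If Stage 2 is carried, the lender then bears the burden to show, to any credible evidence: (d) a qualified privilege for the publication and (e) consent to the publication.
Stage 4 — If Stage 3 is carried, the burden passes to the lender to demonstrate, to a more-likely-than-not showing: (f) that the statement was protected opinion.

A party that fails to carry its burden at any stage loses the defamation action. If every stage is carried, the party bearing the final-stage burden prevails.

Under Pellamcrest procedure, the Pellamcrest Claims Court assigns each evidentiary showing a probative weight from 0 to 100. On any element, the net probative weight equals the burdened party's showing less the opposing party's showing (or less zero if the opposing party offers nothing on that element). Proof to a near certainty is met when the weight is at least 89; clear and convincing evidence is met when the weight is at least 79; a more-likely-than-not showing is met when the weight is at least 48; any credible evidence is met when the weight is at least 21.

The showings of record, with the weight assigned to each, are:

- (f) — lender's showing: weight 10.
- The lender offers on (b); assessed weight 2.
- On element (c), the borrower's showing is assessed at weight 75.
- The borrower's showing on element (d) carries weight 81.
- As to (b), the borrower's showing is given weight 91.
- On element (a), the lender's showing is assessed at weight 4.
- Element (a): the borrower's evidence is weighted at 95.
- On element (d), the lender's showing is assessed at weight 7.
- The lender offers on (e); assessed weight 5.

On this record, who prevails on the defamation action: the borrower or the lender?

Stage 1 (borrower, proof to a near certainty, weight is at least 89): (a) net 95−4=91 ≥ 89 — meets; (b) net 91−2=89 ≥ 89 — meets.
  Stage 1 is satisfied; the borrower continues to bear the burden.
Stage 2 (borrower, clear and convincing evidence, weight is at least 79): (c) 75 < 79 — fails.
  Stage 2 not carried; the borrower fails its burden.
So the lender prevails.

lender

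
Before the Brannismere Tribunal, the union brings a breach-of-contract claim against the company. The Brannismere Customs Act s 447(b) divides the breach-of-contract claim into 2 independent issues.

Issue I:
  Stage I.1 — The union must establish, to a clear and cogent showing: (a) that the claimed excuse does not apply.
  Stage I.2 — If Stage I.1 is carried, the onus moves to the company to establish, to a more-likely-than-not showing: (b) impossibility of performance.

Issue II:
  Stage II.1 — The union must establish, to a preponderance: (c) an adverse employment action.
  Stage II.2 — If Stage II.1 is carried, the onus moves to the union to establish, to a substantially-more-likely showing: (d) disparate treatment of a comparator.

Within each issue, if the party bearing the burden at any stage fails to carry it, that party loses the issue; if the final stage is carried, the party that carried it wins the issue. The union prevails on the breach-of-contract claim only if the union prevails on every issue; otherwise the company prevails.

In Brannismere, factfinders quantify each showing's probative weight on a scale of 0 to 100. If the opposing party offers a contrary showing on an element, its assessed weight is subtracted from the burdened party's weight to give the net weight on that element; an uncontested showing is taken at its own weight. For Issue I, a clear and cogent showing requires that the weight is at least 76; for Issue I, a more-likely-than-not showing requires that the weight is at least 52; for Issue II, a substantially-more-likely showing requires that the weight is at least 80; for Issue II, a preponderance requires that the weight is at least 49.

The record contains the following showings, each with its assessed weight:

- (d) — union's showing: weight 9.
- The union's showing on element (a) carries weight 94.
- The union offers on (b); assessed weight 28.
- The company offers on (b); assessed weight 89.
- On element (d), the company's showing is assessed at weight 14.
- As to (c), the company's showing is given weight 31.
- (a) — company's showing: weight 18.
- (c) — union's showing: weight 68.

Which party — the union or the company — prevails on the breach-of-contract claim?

company

— Issue I —
At Stage I.1 the union must meet a clear and cogent showing (weight is at least 76): on (a) the weight is 94 less the opposing 18 gives net 76, ≥ 76, so (a) meets the standard.
  Stage I.1 is satisfied; the onus moves to the company.
At Stage I.2 the company must meet a more-likely-than-not showing (weight is at least 52): on (b) the weight is 89 less the opposing 28 gives net 61, ≥ 52, so (b) meets the standard.
  All elements met at the final stage.
With every stage satisfied, the company prevails on this issue.
— Issue II —
At Stage II.1 the union must meet a preponderance (weight is at least 49): on (c) the weight is 68 less the opposing 31 gives net 37, which does not reach 49, so (c) does not meet the standard.
  The union does not carry Stage II.1.
So the company prevails on this issue.
Per-issue: Issue I → company; Issue II → company. The union must prevail on every issue; overall, the company prevails.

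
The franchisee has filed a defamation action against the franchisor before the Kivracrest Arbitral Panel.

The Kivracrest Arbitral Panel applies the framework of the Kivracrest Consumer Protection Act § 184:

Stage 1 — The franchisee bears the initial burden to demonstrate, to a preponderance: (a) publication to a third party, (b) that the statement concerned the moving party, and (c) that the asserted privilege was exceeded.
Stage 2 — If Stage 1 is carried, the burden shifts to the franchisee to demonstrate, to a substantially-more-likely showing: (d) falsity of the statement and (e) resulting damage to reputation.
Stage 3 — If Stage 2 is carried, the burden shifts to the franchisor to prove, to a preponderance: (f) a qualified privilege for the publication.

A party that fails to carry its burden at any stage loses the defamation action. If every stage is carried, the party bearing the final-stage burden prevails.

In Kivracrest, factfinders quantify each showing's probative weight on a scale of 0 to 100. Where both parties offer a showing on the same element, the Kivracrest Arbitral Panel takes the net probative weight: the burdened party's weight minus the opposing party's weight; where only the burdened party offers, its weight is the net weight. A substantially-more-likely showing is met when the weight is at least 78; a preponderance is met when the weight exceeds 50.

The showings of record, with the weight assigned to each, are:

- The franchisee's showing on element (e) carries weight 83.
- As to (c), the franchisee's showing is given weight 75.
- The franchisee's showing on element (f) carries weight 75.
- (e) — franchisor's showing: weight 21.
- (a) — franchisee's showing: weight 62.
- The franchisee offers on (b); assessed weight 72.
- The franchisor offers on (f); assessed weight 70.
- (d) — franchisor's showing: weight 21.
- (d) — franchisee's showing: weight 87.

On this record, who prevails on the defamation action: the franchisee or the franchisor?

franchisor

At Stage 1 the franchisee must meet a preponderance (weight exceeds 50): on (a) the weight is 62, > 50, so (a) meets the standard; on (b) the weight is 72, > 50, so (b) meets the standard; on (c) the weight is 75, > 50, so (c) meets the standard.
  Stage 1 carried; the burden remains with the franchisee.
At Stage 2 the franchisee must meet a substantially-more-likely showing (weight is at least 78): on (d) the weight is 87 less the opposing 21 gives net 66, < 78, so (d) does not meet the standard; on (e) the weight is 83 less the opposing 21 gives net 62, < 78, so (e) does not meet the standard.
  Stage 2 not carried; the franchisee fails its burden.
The franchisor prevails.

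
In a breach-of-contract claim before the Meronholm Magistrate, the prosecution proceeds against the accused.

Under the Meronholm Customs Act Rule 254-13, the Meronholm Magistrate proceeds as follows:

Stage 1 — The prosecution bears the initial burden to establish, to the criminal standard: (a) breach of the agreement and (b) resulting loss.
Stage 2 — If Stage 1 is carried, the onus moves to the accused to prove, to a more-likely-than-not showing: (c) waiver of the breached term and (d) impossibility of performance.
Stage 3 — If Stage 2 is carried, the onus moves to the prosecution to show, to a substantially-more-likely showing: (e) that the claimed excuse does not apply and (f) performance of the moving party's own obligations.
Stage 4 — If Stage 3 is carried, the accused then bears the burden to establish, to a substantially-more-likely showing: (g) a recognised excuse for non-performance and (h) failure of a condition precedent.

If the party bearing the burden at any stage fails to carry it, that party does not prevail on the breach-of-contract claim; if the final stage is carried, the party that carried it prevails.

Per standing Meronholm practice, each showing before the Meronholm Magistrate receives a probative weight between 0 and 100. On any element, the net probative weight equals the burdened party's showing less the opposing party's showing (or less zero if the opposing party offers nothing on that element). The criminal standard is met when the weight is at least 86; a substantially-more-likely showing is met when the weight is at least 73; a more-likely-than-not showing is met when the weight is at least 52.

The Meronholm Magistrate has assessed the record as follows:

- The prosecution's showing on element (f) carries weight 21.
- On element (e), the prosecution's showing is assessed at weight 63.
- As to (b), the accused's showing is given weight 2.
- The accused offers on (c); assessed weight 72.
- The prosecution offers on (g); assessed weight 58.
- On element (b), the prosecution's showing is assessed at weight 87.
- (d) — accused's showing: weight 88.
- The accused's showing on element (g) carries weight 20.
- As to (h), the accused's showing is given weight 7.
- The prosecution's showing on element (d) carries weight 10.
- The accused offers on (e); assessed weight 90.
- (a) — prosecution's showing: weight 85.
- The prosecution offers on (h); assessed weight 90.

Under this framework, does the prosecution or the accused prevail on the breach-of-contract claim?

accused

Stage 1 (prosecution, the criminal standard, weight is at least 86): (a) 85 < 86 — fails; (b) net 87−2=85 < 86 — fails.
  Not every element is met, so the prosecution fails to carry Stage 1.
The accused prevails.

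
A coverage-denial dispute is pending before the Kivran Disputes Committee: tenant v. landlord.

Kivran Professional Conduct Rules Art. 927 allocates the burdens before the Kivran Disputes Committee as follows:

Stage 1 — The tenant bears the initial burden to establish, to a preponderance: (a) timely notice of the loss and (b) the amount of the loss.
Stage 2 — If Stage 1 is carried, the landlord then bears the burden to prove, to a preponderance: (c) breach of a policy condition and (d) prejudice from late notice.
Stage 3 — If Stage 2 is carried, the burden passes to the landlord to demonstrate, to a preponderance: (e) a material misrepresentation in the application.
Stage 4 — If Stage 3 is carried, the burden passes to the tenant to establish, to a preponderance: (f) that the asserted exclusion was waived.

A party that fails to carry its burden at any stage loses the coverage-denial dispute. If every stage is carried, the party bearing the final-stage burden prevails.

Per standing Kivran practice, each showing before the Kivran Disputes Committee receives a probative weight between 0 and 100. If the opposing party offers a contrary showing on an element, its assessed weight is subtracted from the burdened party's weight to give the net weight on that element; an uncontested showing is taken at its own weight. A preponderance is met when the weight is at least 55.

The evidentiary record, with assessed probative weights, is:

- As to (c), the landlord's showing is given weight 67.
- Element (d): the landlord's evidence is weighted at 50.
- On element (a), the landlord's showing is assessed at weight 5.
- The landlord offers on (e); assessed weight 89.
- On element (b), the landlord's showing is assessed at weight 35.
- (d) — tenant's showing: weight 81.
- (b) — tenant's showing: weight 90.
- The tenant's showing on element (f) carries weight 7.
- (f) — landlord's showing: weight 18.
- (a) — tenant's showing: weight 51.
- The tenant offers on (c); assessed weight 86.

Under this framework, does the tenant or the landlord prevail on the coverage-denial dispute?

landlord

At Stage 1 the tenant must meet a preponderance (weight is at least 55): on (a) the weight is 51 less the opposing 5 gives net 46, < 55, so (a) does not meet the standard; on (b) the weight is 90 less the opposing 35 gives net 55, ≥ 55, so (b) meets the standard.
  Stage 1 not carried; the tenant fails its burden.
So the landlord prevails.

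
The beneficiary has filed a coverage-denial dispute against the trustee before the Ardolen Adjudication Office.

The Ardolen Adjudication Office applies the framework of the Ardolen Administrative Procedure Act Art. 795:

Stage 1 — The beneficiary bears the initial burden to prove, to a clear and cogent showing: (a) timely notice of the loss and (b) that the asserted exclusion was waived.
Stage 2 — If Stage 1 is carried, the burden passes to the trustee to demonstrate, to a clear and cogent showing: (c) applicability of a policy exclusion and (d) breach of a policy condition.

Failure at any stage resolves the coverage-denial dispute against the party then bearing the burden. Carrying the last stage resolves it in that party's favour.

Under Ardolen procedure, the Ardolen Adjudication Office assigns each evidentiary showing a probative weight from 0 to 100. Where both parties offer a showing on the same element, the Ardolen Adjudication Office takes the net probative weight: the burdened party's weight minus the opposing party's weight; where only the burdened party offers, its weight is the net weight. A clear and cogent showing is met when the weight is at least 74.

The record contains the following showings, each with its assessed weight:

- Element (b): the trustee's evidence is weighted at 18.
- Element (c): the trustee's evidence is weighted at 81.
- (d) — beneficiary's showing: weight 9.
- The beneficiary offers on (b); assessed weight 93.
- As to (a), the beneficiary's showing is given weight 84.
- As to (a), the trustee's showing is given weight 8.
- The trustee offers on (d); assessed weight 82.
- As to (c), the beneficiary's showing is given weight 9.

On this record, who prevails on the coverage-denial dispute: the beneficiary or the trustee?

Stage 1 (beneficiary, a clear and cogent showing, weight is at least 74): (a) net 84−8=76 ≥ 74 — meets; (b) net 93−18=75 ≥ 74 — meets.
  All elements met. The burden passes to the trustee.
Stage 2 (trustee, a clear and cogent showing, weight is at least 74): (c) net 81−9=72 < 74 — fails; (d) net 82−9=73 < 74 — fails.
  Stage 2 not carried; the trustee fails its burden.
So the beneficiary prevails.

beneficiary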